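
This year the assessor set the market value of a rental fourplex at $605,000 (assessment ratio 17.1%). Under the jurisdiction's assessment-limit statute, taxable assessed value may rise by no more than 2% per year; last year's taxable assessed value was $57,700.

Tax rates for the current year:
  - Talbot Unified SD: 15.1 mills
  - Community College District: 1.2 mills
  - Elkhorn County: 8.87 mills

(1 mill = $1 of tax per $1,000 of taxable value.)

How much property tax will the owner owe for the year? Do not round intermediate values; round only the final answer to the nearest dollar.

Uncapped assessed value = $605,000 × 0.171 = $103,455
Cap limit = $57,700 × 1.02 = $58,854
Taxable assessed value = min($103,455, $58,854) = $58,854 (cap binds)
Talbot Unified SD: $58,854 × 0.0151 = $888.6954
Community College District: $58,854 × 0.0012 = $70.6248
Elkhorn County: $58,854 × 0.00887 = $522.03498
Total = $1,481.35518

$1,481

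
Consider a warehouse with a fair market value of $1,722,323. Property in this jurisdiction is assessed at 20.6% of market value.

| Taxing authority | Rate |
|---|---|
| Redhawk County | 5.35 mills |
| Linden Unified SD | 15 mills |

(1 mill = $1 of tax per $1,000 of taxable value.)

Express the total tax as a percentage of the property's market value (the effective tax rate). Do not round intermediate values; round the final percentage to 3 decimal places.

Assessed value = $1,722,323 × 0.206 = $354,798.538
Redhawk County: $354,798.538 × 0.00535 = $1,898.1721783
Linden Unified SD: $354,798.538 × 0.015 = $5,321.97807
Total tax = $7,220.1502483
Effective rate = $7,220.1502483 ÷ $1,722,323 = 0.419% of market value

0.419%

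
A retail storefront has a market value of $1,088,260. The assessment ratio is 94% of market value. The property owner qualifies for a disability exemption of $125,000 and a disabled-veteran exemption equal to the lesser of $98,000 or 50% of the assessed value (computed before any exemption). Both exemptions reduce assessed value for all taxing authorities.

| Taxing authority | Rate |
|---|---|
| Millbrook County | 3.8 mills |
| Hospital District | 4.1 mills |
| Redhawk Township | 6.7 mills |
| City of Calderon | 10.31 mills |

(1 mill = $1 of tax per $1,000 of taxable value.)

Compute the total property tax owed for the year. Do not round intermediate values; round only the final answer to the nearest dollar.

Assessed value = $1,088,260 × 0.94 = $1,022,964.4
Disabled-veteran exemption = min($98,000, 50% × $1,022,964.4) = min($98,000, $511,482.2) = $98,000 (dollar cap binds)
Taxable value = $1,022,964.4 − $125,000 − $98,000 = $799,964.4
Millbrook County: $799,964.4 × 0.0038 = $3,039.86472
Hospital District: $799,964.4 × 0.0041 = $3,279.85404
Redhawk Township: $799,964.4 × 0.0067 = $5,359.76148
City of Calderon: $799,964.4 × 0.01031 = $8,247.632964
Total = $19,927.113204

$19,927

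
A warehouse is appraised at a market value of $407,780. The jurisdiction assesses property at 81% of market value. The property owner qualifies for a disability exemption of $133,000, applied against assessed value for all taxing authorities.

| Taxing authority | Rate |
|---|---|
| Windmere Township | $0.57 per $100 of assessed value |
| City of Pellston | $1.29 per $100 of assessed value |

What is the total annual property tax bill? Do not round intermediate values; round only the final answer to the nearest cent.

$3,669.81

Assessed value = $407,780 × 0.81 = $330,301.8
Taxable value = $330,301.8 − $133,000 = $197,301.8
Windmere Township: $197,301.8 × 0.0057 = $1,124.62026
City of Pellston: $197,301.8 × 0.0129 = $2,545.19322
Total = $1,124.62026 + $2,545.19322 = $3,669.81348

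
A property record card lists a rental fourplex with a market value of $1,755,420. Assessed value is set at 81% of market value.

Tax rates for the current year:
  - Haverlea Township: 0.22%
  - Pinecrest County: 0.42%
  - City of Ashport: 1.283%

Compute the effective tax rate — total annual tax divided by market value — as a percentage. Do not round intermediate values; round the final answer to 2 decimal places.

Assessed value = $1,755,420 × 0.81 = $1,421,890.2
Haverlea Township: $1,421,890.2 × 0.0022 = $3,128.15844
Pinecrest County: $1,421,890.2 × 0.0042 = $5,971.93884
City of Ashport: $1,421,890.2 × 0.01283 = $18,242.851266
Total tax = $27,342.948546
Effective rate = $27,342.948546 ÷ $1,755,420 = 1.56% of market value

1.56%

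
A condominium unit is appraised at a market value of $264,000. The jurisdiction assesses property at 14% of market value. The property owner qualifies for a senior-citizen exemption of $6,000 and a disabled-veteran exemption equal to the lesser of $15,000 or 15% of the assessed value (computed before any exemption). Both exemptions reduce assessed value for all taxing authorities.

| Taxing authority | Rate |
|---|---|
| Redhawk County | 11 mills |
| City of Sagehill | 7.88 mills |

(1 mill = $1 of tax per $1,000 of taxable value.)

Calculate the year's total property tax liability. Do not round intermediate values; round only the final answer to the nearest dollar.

$480

Assessed value = $264,000 × 0.14 = $36,960
Disabled-veteran exemption = min($15,000, 15% × $36,960) = min($15,000, $5,544) = $5,544 (percentage binds)
Taxable value = $36,960 − $6,000 − $5,544 = $25,416
Redhawk County: $25,416 × 0.011 = $279.576
City of Sagehill: $25,416 × 0.00788 = $200.27808
Total = $479.85408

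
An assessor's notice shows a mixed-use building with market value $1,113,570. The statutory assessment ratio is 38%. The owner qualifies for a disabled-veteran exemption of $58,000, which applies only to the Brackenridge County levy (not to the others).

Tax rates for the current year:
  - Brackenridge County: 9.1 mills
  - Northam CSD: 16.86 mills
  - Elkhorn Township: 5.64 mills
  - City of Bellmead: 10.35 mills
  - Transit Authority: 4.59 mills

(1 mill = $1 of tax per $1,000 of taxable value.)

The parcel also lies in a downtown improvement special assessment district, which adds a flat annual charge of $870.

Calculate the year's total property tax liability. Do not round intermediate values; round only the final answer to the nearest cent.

Assessed value = $1,113,570 × 0.38 = $423,156.6
Brackenridge County: ($423,156.6 − $58,000) × 0.0091 = $365,156.6 × 0.0091 = $3,322.92506
Northam CSD: $423,156.6 × 0.01686 = $7,134.420276
Elkhorn Township: $423,156.6 × 0.00564 = $2,386.603224
City of Bellmead: $423,156.6 × 0.01035 = $4,379.67081
Transit Authority: $423,156.6 × 0.00459 = $1,942.288794
Levies subtotal = $19,165.908164
Total = $19,165.908164 + $870 = $20,035.908164

$20,035.91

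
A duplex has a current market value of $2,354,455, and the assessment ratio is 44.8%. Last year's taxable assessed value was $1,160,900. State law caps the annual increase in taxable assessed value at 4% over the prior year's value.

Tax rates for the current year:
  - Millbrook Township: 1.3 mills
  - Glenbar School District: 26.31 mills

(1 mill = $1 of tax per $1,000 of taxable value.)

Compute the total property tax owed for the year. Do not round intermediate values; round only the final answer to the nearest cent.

$29,122.91

Uncapped assessed value = $2,354,455 × 0.448 = $1,054,795.84
Cap limit = $1,160,900 × 1.04 = $1,207,336
Taxable assessed value = min($1,054,795.84, $1,207,336) = $1,054,795.84 (cap does not bind)
Millbrook Township: $1,054,795.84 × 0.0013 = $1,371.234592
Glenbar School District: $1,054,795.84 × 0.02631 = $27,751.6785504
Total = $29,122.9131424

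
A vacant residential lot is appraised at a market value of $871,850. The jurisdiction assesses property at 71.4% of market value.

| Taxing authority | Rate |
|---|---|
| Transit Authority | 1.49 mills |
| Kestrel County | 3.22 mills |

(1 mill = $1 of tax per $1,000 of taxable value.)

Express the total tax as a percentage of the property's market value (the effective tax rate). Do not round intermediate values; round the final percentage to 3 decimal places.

0.336%

Assessed value = $871,850 × 0.714 = $622,500.9
Transit Authority: $622,500.9 × 0.00149 = $927.526341
Kestrel County: $622,500.9 × 0.00322 = $2,004.452898
Total tax = $2,931.979239
Effective rate = $2,931.979239 ÷ $871,850 = 0.336% of market value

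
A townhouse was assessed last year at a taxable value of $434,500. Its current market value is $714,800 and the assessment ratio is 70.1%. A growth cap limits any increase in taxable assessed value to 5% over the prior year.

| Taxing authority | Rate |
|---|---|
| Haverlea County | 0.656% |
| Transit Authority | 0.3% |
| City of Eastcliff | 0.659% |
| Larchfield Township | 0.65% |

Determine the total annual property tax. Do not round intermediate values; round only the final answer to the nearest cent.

Uncapped assessed value = $714,800 × 0.701 = $501,074.8
Cap limit = $434,500 × 1.05 = $456,225
Taxable assessed value = min($501,074.8, $456,225) = $456,225 (cap binds)
Haverlea County: $456,225 × 0.00656 = $2,992.836
Transit Authority: $456,225 × 0.003 = $1,368.675
City of Eastcliff: $456,225 × 0.00659 = $3,006.52275
Larchfield Township: $456,225 × 0.0065 = $2,965.4625
Total = $10,333.49625

$10,333.50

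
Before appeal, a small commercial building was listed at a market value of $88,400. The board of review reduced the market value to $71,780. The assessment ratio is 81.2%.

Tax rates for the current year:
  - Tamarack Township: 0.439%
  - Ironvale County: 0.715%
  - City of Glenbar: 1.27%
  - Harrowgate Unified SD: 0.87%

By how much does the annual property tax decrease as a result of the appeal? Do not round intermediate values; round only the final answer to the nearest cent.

Old assessed value = $88,400 × 0.812 = $71,780.8
New assessed value = $71,780 × 0.812 = $58,285.36
Combined rate = 0.00439 + 0.00715 + 0.0127 + 0.0087 = 0.03294
Old tax = $71,780.8 × 0.03294 = $2,364.459552
New tax = $58,285.36 × 0.03294 = $1,919.9197584
Reduction = $2,364.459552 − $1,919.9197584 = $444.5397936

$444.54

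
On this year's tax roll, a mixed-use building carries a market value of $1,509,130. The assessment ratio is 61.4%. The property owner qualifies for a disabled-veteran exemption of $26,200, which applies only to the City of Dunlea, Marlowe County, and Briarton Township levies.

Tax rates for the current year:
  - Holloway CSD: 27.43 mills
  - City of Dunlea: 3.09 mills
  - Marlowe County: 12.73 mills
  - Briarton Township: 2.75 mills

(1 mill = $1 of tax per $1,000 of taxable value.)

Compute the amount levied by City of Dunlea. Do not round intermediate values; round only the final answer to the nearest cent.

$2,782.25

Assessed value = $1,509,130 × 0.614 = $926,605.82
City of Dunlea taxable value = $926,605.82 − $26,200 = $900,405.82
City of Dunlea levy = $900,405.82 × 0.00309 = $2,782.2539838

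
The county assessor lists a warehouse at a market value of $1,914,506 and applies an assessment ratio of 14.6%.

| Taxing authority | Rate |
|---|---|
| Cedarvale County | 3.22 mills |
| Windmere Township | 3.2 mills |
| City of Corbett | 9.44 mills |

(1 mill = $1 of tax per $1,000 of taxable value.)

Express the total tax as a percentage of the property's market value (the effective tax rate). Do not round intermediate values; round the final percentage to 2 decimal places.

Assessed value = $1,914,506 × 0.146 = $279,517.876
Cedarvale County: $279,517.876 × 0.00322 = $900.04756072
Windmere Township: $279,517.876 × 0.0032 = $894.4572032
City of Corbett: $279,517.876 × 0.00944 = $2,638.64874944
Total tax = $4,433.15351336
Effective rate = $4,433.15351336 ÷ $1,914,506 = 0.23% of market value

0.23%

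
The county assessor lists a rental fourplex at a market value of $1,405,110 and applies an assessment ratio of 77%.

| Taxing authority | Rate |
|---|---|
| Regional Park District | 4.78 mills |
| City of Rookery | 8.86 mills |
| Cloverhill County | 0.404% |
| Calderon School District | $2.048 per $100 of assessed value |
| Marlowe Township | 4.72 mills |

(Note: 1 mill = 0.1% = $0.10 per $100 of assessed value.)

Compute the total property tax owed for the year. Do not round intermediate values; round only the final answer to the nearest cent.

Assessed value = $1,405,110 × 0.77 = $1,081,934.7
Regional Park District: $1,081,934.7 × 0.00478 = $5,171.647866
City of Rookery: $1,081,934.7 × 0.00886 = $9,585.941442
Cloverhill County: $1,081,934.7 × 0.00404 = $4,371.016188
Calderon School District: $1,081,934.7 × 0.02048 = $22,158.022656
Marlowe Township: $1,081,934.7 × 0.00472 = $5,106.731784
Total = $46,393.359936

$46,393.36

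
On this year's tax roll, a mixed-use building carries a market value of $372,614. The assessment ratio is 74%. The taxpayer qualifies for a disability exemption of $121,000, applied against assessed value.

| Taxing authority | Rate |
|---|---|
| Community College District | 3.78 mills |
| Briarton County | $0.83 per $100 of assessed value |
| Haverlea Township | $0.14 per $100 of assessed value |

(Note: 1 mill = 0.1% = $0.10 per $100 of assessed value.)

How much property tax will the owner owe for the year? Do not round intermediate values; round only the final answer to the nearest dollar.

$2,086

Assessed value = $372,614 × 0.74 = $275,734.36
Taxable value = $275,734.36 − $121,000 = $154,734.36
Community College District: $154,734.36 × 0.00378 = $584.8958808
Briarton County: $154,734.36 × 0.0083 = $1,284.295188
Haverlea Township: $154,734.36 × 0.0014 = $216.628104
Total = $2,085.8191728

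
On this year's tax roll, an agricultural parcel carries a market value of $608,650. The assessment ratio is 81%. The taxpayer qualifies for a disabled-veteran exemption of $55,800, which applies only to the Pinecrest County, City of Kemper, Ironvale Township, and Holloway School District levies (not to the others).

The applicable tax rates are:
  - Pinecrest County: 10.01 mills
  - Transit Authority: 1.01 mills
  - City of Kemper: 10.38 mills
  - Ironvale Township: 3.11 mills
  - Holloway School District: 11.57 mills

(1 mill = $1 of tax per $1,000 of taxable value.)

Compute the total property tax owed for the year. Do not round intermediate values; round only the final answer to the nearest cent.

$15,830.77

Assessed value = $608,650 × 0.81 = $493,006.5
Pinecrest County: ($493,006.5 − $55,800) × 0.01001 = $437,206.5 × 0.01001 = $4,376.437065
Transit Authority: $493,006.5 × 0.00101 = $497.936565
City of Kemper: ($493,006.5 − $55,800) × 0.01038 = $437,206.5 × 0.01038 = $4,538.20347
Ironvale Township: ($493,006.5 − $55,800) × 0.00311 = $437,206.5 × 0.00311 = $1,359.712215
Holloway School District: ($493,006.5 − $55,800) × 0.01157 = $437,206.5 × 0.01157 = $5,058.479205
Total = $15,830.76852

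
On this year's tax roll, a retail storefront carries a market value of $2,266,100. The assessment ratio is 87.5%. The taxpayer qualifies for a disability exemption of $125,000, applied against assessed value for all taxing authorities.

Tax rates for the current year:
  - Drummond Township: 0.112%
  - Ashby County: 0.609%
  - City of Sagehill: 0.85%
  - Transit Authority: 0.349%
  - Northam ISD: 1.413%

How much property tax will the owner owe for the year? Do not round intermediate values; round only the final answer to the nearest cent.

Assessed value = $2,266,100 × 0.875 = $1,982,837.5
Taxable value = $1,982,837.5 − $125,000 = $1,857,837.5
Drummond Township: $1,857,837.5 × 0.00112 = $2,080.778
Ashby County: $1,857,837.5 × 0.00609 = $11,314.230375
City of Sagehill: $1,857,837.5 × 0.0085 = $15,791.61875
Transit Authority: $1,857,837.5 × 0.00349 = $6,483.852875
Northam ISD: $1,857,837.5 × 0.01413 = $26,251.243875
Total = $2,080.778 + $11,314.230375 + $15,791.61875 + $6,483.852875 + $26,251.243875 = $61,921.723875

$61,921.72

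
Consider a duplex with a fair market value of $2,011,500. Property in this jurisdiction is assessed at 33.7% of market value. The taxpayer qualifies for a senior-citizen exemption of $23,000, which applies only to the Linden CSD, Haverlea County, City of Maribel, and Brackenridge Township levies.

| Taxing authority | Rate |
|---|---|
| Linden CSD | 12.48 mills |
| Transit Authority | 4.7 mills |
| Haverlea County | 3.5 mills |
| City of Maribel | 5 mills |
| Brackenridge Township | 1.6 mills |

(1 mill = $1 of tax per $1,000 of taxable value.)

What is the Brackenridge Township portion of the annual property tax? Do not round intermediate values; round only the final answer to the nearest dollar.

Assessed value = $2,011,500 × 0.337 = $677,875.5
Brackenridge Township taxable value = $677,875.5 − $23,000 = $654,875.5
Brackenridge Township levy = $654,875.5 × 0.0016 = $1,047.8008

$1,048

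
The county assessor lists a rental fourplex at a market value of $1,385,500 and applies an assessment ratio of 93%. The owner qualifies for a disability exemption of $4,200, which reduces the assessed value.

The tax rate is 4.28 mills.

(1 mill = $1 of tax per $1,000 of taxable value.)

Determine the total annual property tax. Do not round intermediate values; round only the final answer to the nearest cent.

$5,496.87

Assessed value = $1,385,500 × 0.93 = $1,288,515
Taxable value = $1,288,515 − $4,200 = $1,284,315
Tax = $1,284,315 × 0.00428 = $5,496.8682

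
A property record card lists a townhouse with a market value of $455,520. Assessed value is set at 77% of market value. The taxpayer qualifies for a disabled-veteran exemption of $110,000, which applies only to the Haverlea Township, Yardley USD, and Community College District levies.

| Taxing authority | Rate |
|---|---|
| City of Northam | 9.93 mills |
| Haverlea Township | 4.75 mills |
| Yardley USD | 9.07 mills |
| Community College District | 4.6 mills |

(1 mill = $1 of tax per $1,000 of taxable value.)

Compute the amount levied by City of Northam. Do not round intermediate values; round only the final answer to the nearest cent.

Assessed value = $455,520 × 0.77 = $350,750.4
City of Northam taxable value = $350,750.4 (exemption does not apply)
City of Northam levy = $350,750.4 × 0.00993 = $3,482.951472

$3,482.95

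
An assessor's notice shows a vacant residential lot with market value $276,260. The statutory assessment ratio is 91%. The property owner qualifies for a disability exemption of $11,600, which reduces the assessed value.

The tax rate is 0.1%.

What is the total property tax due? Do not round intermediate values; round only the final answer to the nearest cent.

$239.80

Assessed value = $276,260 × 0.91 = $251,396.6
Taxable value = $251,396.6 − $11,600 = $239,796.6
Tax = $239,796.6 × 0.001 = $239.7966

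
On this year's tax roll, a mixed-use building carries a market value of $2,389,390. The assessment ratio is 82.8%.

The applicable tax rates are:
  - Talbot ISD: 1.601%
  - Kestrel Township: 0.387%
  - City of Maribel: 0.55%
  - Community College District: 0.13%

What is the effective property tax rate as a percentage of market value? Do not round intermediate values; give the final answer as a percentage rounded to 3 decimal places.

Assessed value = $2,389,390 × 0.828 = $1,978,414.92
Talbot ISD: $1,978,414.92 × 0.01601 = $31,674.4228692
Kestrel Township: $1,978,414.92 × 0.00387 = $7,656.4657404
City of Maribel: $1,978,414.92 × 0.0055 = $10,881.28206
Community College District: $1,978,414.92 × 0.0013 = $2,571.939396
Total tax = $52,784.1100656
Effective rate = $52,784.1100656 ÷ $2,389,390 = 2.209% of market value

2.209%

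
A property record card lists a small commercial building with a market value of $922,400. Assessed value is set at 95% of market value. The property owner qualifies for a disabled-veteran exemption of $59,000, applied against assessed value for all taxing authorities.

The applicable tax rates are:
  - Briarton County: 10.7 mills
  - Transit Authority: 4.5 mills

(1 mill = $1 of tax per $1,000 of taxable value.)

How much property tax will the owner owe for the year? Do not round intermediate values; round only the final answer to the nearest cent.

$12,422.66

Assessed value = $922,400 × 0.95 = $876,280
Taxable value = $876,280 − $59,000 = $817,280
Briarton County: $817,280 × 0.0107 = $8,744.896
Transit Authority: $817,280 × 0.0045 = $3,677.76
Total = $8,744.896 + $3,677.76 = $12,422.656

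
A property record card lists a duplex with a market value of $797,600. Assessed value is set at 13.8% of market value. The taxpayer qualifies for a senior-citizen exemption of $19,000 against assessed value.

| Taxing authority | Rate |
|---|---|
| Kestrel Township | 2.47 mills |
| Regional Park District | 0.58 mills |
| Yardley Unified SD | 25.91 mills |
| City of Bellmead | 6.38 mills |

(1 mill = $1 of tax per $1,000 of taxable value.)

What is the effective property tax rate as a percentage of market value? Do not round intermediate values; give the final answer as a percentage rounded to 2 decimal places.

Assessed value = $797,600 × 0.138 = $110,068.8
Taxable value = $110,068.8 − $19,000 = $91,068.8
Kestrel Township: $91,068.8 × 0.00247 = $224.939936
Regional Park District: $91,068.8 × 0.00058 = $52.819904
Yardley Unified SD: $91,068.8 × 0.02591 = $2,359.592608
City of Bellmead: $91,068.8 × 0.00638 = $581.018944
Total tax = $3,218.371392
Effective rate = $3,218.371392 ÷ $797,600 = 0.40% of market value

0.40%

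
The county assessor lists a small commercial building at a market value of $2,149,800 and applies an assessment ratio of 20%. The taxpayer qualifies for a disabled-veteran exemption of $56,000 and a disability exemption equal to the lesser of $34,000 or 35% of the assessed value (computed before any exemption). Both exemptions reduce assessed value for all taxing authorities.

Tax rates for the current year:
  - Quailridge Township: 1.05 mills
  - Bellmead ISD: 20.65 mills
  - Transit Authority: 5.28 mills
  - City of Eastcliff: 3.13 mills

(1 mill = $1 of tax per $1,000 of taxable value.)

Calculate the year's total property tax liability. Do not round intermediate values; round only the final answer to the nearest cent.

Assessed value = $2,149,800 × 0.2 = $429,960
Disability exemption = min($34,000, 35% × $429,960) = min($34,000, $150,486) = $34,000 (dollar cap binds)
Taxable value = $429,960 − $56,000 − $34,000 = $339,960
Quailridge Township: $339,960 × 0.00105 = $356.958
Bellmead ISD: $339,960 × 0.02065 = $7,020.174
Transit Authority: $339,960 × 0.00528 = $1,794.9888
City of Eastcliff: $339,960 × 0.00313 = $1,064.0748
Total = $10,236.1956

$10,236.20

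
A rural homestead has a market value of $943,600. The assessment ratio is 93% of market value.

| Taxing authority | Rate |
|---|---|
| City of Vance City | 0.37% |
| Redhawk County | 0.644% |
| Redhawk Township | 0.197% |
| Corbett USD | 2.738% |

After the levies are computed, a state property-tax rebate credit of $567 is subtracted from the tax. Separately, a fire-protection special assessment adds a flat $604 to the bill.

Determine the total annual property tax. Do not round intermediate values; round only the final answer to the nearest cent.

Assessed value = $943,600 × 0.93 = $877,548
City of Vance City: $877,548 × 0.0037 = $3,246.9276
Redhawk County: $877,548 × 0.00644 = $5,651.40912
Redhawk Township: $877,548 × 0.00197 = $1,728.76956
Corbett USD: $877,548 × 0.02738 = $24,027.26424
Levies subtotal = $34,654.37052
After credit = $34,654.37052 − $567 = $34,087.37052
Total = $34,087.37052 + $604 = $34,691.37052

$34,691.37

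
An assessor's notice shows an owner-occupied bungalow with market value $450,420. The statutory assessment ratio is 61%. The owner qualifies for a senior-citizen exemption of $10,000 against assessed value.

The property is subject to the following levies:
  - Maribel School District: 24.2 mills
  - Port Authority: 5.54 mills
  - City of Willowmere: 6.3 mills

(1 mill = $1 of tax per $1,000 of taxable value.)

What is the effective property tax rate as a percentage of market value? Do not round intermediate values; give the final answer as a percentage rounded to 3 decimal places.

Assessed value = $450,420 × 0.61 = $274,756.2
Taxable value = $274,756.2 − $10,000 = $264,756.2
Maribel School District: $264,756.2 × 0.0242 = $6,407.10004
Port Authority: $264,756.2 × 0.00554 = $1,466.749348
City of Willowmere: $264,756.2 × 0.0063 = $1,667.96406
Total tax = $9,541.813448
Effective rate = $9,541.813448 ÷ $450,420 = 2.118% of market value

2.118%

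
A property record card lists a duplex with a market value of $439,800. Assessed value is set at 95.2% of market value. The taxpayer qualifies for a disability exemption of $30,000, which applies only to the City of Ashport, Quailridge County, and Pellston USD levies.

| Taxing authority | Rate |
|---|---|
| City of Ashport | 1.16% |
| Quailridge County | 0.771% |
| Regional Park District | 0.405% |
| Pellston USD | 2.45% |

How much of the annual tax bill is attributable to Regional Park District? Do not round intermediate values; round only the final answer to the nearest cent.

Assessed value = $439,800 × 0.952 = $418,689.6
Regional Park District taxable value = $418,689.6 (exemption does not apply)
Regional Park District levy = $418,689.6 × 0.00405 = $1,695.69288

$1,695.69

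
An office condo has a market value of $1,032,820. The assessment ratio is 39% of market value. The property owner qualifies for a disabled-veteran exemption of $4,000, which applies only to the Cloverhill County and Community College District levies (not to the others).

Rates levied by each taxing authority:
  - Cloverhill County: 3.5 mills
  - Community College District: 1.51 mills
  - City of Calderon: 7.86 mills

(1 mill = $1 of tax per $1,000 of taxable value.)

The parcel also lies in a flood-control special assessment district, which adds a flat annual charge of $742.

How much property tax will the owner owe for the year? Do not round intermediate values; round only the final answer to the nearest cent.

$5,905.99

Assessed value = $1,032,820 × 0.39 = $402,799.8
Cloverhill County: ($402,799.8 − $4,000) × 0.0035 = $398,799.8 × 0.0035 = $1,395.7993
Community College District: ($402,799.8 − $4,000) × 0.00151 = $398,799.8 × 0.00151 = $602.187698
City of Calderon: $402,799.8 × 0.00786 = $3,166.006428
Levies subtotal = $5,163.993426
Total = $5,163.993426 + $742 = $5,905.993426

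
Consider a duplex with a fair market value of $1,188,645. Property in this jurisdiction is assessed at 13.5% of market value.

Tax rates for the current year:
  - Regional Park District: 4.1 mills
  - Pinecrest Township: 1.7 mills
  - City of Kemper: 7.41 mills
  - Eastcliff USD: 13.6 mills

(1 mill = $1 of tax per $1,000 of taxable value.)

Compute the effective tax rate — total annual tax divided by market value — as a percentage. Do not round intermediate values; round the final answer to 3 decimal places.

Assessed value = $1,188,645 × 0.135 = $160,467.075
Regional Park District: $160,467.075 × 0.0041 = $657.9150075
Pinecrest Township: $160,467.075 × 0.0017 = $272.7940275
City of Kemper: $160,467.075 × 0.00741 = $1,189.06102575
Eastcliff USD: $160,467.075 × 0.0136 = $2,182.35222
Total tax = $4,302.12228075
Effective rate = $4,302.12228075 ÷ $1,188,645 = 0.362% of market value

0.362%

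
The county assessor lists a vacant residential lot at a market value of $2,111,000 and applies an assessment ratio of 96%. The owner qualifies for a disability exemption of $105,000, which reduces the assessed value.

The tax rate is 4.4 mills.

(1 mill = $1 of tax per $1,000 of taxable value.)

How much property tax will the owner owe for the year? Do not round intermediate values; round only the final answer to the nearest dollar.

$8,455

Assessed value = $2,111,000 × 0.96 = $2,026,560
Taxable value = $2,026,560 − $105,000 = $1,921,560
Tax = $1,921,560 × 0.0044 = $8,454.864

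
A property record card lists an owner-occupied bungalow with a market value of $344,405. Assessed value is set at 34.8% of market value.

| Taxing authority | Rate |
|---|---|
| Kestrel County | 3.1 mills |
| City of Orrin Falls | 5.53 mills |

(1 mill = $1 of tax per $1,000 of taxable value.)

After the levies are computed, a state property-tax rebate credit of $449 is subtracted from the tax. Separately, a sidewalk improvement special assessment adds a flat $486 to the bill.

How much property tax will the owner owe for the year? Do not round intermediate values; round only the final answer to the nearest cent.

$1,071.33

Assessed value = $344,405 × 0.348 = $119,852.94
Kestrel County: $119,852.94 × 0.0031 = $371.544114
City of Orrin Falls: $119,852.94 × 0.00553 = $662.7867582
Levies subtotal = $1,034.3308722
After credit = $1,034.3308722 − $449 = $585.3308722
Total = $585.3308722 + $486 = $1,071.3308722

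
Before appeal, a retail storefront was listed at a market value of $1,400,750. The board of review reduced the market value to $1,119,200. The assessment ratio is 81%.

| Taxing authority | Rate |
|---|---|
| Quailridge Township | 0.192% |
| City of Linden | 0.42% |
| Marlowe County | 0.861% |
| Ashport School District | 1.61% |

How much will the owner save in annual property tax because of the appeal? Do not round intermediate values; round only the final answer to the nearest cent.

$7,030.95

Old assessed value = $1,400,750 × 0.81 = $1,134,607.5
New assessed value = $1,119,200 × 0.81 = $906,552
Combined rate = 0.00192 + 0.0042 + 0.00861 + 0.0161 = 0.03083
Old tax = $1,134,607.5 × 0.03083 = $34,979.949225
New tax = $906,552 × 0.03083 = $27,948.99816
Reduction = $34,979.949225 − $27,948.99816 = $7,030.951065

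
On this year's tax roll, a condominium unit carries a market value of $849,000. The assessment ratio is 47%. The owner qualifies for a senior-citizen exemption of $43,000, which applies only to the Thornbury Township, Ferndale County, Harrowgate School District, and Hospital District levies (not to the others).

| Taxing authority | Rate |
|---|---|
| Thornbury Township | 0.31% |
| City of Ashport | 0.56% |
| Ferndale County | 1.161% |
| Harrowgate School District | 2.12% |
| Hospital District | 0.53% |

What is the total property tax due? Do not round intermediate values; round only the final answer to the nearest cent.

$16,906.56

Assessed value = $849,000 × 0.47 = $399,030
Thornbury Township: ($399,030 − $43,000) × 0.0031 = $356,030 × 0.0031 = $1,103.693
City of Ashport: $399,030 × 0.0056 = $2,234.568
Ferndale County: ($399,030 − $43,000) × 0.01161 = $356,030 × 0.01161 = $4,133.5083
Harrowgate School District: ($399,030 − $43,000) × 0.0212 = $356,030 × 0.0212 = $7,547.836
Hospital District: ($399,030 − $43,000) × 0.0053 = $356,030 × 0.0053 = $1,886.959
Total = $16,906.5643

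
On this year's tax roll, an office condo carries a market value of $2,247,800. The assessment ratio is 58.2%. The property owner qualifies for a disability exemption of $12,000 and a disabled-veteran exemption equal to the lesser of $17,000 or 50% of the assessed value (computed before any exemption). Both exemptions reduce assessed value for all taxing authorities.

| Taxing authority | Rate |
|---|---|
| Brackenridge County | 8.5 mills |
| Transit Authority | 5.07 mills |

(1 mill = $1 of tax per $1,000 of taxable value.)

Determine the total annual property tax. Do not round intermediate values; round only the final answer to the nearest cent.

Assessed value = $2,247,800 × 0.582 = $1,308,219.6
Disabled-veteran exemption = min($17,000, 50% × $1,308,219.6) = min($17,000, $654,109.8) = $17,000 (dollar cap binds)
Taxable value = $1,308,219.6 − $12,000 − $17,000 = $1,279,219.6
Brackenridge County: $1,279,219.6 × 0.0085 = $10,873.3666
Transit Authority: $1,279,219.6 × 0.00507 = $6,485.643372
Total = $17,359.009972

$17,359.01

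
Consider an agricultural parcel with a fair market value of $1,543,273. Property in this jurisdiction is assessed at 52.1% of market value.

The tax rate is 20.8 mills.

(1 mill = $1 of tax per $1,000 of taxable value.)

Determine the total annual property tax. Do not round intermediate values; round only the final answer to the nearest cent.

$16,724.14

Assessed value = $1,543,273 × 0.521 = $804,045.233
Tax = $804,045.233 × 0.0208 = $16,724.1408464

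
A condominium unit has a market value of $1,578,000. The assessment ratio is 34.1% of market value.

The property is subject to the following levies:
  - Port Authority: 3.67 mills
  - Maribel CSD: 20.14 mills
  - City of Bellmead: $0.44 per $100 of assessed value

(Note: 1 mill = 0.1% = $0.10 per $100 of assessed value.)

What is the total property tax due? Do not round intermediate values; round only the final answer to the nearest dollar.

Assessed value = $1,578,000 × 0.341 = $538,098
Port Authority: $538,098 × 0.00367 = $1,974.81966
Maribel CSD: $538,098 × 0.02014 = $10,837.29372
City of Bellmead: $538,098 × 0.0044 = $2,367.6312
Total = $15,179.74458

$15,180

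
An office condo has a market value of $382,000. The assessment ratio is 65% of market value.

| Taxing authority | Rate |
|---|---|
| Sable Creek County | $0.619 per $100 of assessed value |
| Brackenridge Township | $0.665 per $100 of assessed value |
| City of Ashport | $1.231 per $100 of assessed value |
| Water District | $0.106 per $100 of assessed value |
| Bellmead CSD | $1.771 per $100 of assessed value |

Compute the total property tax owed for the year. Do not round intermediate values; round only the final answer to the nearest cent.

$10,905.34

Assessed value = $382,000 × 0.65 = $248,300
Sable Creek County: $248,300 × 0.00619 = $1,536.977
Brackenridge Township: $248,300 × 0.00665 = $1,651.195
City of Ashport: $248,300 × 0.01231 = $3,056.573
Water District: $248,300 × 0.00106 = $263.198
Bellmead CSD: $248,300 × 0.01771 = $4,397.393
Total = $1,536.977 + $1,651.195 + $3,056.573 + $263.198 + $4,397.393 = $10,905.336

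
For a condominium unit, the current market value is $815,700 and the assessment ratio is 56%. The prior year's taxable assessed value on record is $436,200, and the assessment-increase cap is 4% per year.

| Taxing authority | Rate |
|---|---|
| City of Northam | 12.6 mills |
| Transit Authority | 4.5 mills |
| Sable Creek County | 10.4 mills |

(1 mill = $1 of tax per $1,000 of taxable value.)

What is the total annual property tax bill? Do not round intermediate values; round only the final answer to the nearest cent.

Uncapped assessed value = $815,700 × 0.56 = $456,792
Cap limit = $436,200 × 1.04 = $453,648
Taxable assessed value = min($456,792, $453,648) = $453,648 (cap binds)
City of Northam: $453,648 × 0.0126 = $5,715.9648
Transit Authority: $453,648 × 0.0045 = $2,041.416
Sable Creek County: $453,648 × 0.0104 = $4,717.9392
Total = $12,475.32

$12,475.32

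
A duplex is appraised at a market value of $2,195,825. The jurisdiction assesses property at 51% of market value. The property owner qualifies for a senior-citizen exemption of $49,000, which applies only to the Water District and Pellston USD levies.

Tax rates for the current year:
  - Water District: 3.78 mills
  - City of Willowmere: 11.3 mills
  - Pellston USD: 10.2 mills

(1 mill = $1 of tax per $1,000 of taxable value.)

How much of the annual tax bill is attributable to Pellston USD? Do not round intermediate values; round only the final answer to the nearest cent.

$10,922.88

Assessed value = $2,195,825 × 0.51 = $1,119,870.75
Pellston USD taxable value = $1,119,870.75 − $49,000 = $1,070,870.75
Pellston USD levy = $1,070,870.75 × 0.0102 = $10,922.88165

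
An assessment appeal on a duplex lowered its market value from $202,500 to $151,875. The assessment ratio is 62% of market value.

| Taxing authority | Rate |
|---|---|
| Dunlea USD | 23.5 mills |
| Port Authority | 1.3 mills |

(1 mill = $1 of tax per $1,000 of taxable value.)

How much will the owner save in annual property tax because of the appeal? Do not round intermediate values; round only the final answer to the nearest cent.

$778.41

Old assessed value = $202,500 × 0.62 = $125,550
New assessed value = $151,875 × 0.62 = $94,162.5
Combined rate = 0.0235 + 0.0013 = 0.0248
Old tax = $125,550 × 0.0248 = $3,113.64
New tax = $94,162.5 × 0.0248 = $2,335.23
Reduction = $3,113.64 − $2,335.23 = $778.41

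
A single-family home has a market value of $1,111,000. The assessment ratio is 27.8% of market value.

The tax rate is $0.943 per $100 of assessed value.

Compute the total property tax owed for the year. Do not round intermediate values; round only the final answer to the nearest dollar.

$2,913

Assessed value = $1,111,000 × 0.278 = $308,858
Tax = $308,858 × 0.00943 = $2,912.53094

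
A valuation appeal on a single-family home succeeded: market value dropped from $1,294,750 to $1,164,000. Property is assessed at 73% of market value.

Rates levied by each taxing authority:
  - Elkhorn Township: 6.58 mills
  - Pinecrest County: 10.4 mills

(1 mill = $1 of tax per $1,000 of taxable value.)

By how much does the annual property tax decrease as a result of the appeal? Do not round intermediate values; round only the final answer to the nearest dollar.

Old assessed value = $1,294,750 × 0.73 = $945,167.5
New assessed value = $1,164,000 × 0.73 = $849,720
Combined rate = 0.00658 + 0.0104 = 0.01698
Old tax = $945,167.5 × 0.01698 = $16,048.94415
New tax = $849,720 × 0.01698 = $14,428.2456
Reduction = $16,048.94415 − $14,428.2456 = $1,620.69855

$1,621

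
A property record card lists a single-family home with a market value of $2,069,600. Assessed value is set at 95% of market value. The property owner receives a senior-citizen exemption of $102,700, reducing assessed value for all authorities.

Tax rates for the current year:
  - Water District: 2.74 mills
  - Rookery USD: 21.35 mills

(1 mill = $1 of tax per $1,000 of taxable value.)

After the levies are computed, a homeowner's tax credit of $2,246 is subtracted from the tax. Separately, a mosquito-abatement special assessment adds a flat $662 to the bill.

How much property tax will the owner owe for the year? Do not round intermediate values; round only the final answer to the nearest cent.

$43,305.79

Assessed value = $2,069,600 × 0.95 = $1,966,120
Taxable value = $1,966,120 − $102,700 = $1,863,420
Water District: $1,863,420 × 0.00274 = $5,105.7708
Rookery USD: $1,863,420 × 0.02135 = $39,784.017
Levies subtotal = $44,889.7878
After credit = $44,889.7878 − $2,246 = $42,643.7878
Total = $42,643.7878 + $662 = $43,305.7878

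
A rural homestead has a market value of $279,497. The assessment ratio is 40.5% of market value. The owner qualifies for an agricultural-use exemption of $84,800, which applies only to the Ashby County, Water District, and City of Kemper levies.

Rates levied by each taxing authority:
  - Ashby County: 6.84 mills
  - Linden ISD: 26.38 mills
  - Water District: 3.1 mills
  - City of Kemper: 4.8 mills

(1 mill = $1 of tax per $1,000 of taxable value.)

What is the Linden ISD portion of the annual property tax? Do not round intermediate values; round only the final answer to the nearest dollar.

Assessed value = $279,497 × 0.405 = $113,196.285
Linden ISD taxable value = $113,196.285 (exemption does not apply)
Linden ISD levy = $113,196.285 × 0.02638 = $2,986.1179983

$2,986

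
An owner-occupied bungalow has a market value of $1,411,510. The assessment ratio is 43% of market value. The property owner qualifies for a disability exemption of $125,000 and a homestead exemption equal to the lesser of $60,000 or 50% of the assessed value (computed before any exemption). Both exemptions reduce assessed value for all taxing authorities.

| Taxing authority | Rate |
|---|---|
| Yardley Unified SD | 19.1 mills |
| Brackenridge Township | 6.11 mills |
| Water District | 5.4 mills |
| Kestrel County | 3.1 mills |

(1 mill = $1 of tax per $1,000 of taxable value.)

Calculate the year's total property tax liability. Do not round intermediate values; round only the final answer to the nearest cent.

Assessed value = $1,411,510 × 0.43 = $606,949.3
Homestead exemption = min($60,000, 50% × $606,949.3) = min($60,000, $303,474.65) = $60,000 (dollar cap binds)
Taxable value = $606,949.3 − $125,000 − $60,000 = $421,949.3
Yardley Unified SD: $421,949.3 × 0.0191 = $8,059.23163
Brackenridge Township: $421,949.3 × 0.00611 = $2,578.110223
Water District: $421,949.3 × 0.0054 = $2,278.52622
Kestrel County: $421,949.3 × 0.0031 = $1,308.04283
Total = $14,223.910903

$14,223.91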